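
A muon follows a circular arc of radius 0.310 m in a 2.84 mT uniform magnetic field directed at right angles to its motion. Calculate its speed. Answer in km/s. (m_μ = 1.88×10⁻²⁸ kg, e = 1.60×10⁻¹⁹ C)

v ≈ 749 km/s

From qvB = mv²/r, v = qBr/m.
v = (1×1.60×10^-19)(2.84×10^-3)(0.310) / (1.88×10^-28) = 7.49×10^5 m/s.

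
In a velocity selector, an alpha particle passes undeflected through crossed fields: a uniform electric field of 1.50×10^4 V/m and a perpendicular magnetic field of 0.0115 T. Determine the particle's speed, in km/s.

For zero net force, qE = qvB, so v = E/B.
v = (1.50×10^4) / (0.0115) = 1.30×10^6 m/s.

v ≈ 1300 km/s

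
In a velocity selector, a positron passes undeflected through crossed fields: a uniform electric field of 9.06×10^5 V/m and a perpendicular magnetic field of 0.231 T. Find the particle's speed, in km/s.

For zero net force, qE = qvB, so v = E/B.
v = (9.06×10^5) / (0.231) = 3.92×10^6 m/s.

v ≈ 3920 km/s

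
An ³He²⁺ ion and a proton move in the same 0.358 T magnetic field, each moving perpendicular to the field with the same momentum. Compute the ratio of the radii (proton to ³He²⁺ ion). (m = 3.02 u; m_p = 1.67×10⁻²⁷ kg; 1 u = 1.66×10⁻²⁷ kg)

ratio ≈ 2.00

r = p/(qB) ⇒ at equal p, r ∝ 1/q.
r_{proton}/r_{³He²⁺ ion} = 2.00.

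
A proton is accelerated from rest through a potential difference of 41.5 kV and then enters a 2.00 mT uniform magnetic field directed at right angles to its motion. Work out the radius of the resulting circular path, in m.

r ≈ 14.7 m

The kinetic energy gained is K = qV = (1×1.60×10^-19)(4.15×10^4) = 6.64×10^-15 J.
v = √(2K/m) = 2.82×10^6 m/s.
r = mv/(qB) = (1.67×10^-27)(2.82×10^6) / [(1×1.60×10^-19)(2.00×10^-3)] = 14.7 m.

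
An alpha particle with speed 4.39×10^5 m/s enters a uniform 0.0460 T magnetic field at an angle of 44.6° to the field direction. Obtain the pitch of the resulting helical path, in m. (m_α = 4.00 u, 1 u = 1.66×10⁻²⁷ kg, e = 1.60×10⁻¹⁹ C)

The velocity component along B is v∥ = v cos44.6° = 3.13×10^5 m/s.
The cyclotron period T = 2πm/(qB) = 2.83×10^-6 s is set by m, q, B alone.
Pitch = v∥·T = (3.13×10^5)(2.83×10^-6) = 0.886 m.

pitch ≈ 0.886 m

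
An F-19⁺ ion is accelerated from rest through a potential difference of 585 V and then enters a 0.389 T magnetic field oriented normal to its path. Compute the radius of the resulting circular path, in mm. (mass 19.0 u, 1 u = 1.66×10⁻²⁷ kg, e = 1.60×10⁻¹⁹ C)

r ≈ 39.0 mm

The kinetic energy gained is K = qV = (1×1.60×10^-19)(585) = 9.36×10^-17 J.
v = √(2K/m) = 7.70×10^4 m/s.
r = mv/(qB) = (3.15×10^-26)(7.70×10^4) / [(1×1.60×10^-19)(0.389)] = 0.0390 m.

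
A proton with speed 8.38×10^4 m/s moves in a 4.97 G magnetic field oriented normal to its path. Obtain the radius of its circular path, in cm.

r ≈ 176 cm

The magnetic force provides the centripetal force: qvB = mv²/r, so r = mv/(qB).
r = (1.67×10^-27 kg)(8.38×10^4 m/s) / [(1×1.60×10^-19 C)(4.97×10^-4 T)] = 1.76 m.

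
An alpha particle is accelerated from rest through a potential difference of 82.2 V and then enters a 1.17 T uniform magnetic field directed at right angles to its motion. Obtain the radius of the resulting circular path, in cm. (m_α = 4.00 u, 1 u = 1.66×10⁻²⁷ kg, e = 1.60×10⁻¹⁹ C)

r ≈ 0.158 cm

The kinetic energy gained is K = qV = (2×1.60×10^-19)(82.2) = 2.63×10^-17 J.
v = √(2K/m) = 8.90×10^4 m/s.
r = mv/(qB) = (6.64×10^-27)(8.90×10^4) / [(2×1.60×10^-19)(1.17)] = 1.58×10^-3 m.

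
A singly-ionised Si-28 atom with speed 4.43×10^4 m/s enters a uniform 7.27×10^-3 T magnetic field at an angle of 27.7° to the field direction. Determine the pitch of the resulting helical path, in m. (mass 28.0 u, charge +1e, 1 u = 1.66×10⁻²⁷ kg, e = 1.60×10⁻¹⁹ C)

The velocity component along B is v∥ = v cos27.7° = 3.92×10^4 m/s.
The cyclotron period T = 2πm/(qB) = 2.51×10^-4 s is set by m, q, B alone.
Pitch = v∥·T = (3.92×10^4)(2.51×10^-4) = 9.85 m.

pitch ≈ 9.85 m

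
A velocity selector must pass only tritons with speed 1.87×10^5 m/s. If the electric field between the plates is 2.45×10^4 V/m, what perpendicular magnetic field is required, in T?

qE = qvB ⇒ B = E/v = (2.45×10^4) / (1.87×10^5) = 0.131 T.

B ≈ 0.131 T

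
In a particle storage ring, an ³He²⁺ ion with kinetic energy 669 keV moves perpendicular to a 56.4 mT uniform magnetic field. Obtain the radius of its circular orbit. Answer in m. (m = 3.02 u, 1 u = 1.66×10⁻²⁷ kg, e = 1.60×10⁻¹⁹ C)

r ≈ 1.82 m

Convert the energy: K = 669 keV = 1.07×10^-13 J.
v = √(2K/m) = √(2·1.07×10^-13/5.01×10^-27) = 6.53×10^6 m/s.
r = mv/(qB) = (5.01×10^-27)(6.53×10^6) / [(2×1.60×10^-19)(0.0564)] = 1.82 m.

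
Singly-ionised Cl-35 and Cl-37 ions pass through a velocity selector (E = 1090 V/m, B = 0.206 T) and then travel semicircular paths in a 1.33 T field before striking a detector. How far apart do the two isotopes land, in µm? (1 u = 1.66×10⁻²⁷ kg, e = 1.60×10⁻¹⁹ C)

Both emerge at v = E/B₁ = 5290 m/s.
r = mv/(qB₂), so r₁ = 1.4447×10^-3 m and r₂ = 1.5272×10^-3 m, giving Δr = 8.26×10^-5 m.
After a semicircle each ion lands a diameter 2r from the entry slit, so the separation is 2Δr = 1.65×10^-4 m.

Δd ≈ 165 µm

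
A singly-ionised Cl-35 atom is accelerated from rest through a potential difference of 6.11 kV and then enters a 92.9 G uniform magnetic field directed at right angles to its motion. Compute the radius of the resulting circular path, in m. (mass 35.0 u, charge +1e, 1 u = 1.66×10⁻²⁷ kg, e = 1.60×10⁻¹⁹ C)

r ≈ 7.17 m

The kinetic energy gained is K = qV = (1×1.60×10^-19)(6110) = 9.78×10^-16 J.
v = √(2K/m) = 1.83×10^5 m/s.
r = mv/(qB) = (5.81×10^-26)(1.83×10^5) / [(1×1.60×10^-19)(9.29×10^-3)] = 7.17 m.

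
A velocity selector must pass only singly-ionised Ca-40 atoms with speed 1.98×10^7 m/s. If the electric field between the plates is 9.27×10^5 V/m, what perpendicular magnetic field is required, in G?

B ≈ 468 G

qE = qvB ⇒ B = E/v = (9.27×10^5) / (1.98×10^7) = 0.0468 T.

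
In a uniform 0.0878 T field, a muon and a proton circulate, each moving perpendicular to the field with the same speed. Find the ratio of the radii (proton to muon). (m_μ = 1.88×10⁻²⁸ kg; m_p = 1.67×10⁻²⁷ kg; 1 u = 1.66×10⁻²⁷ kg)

r = mv/(qB) ⇒ at equal v, r ∝ m/q.
r_{proton}/r_{muon} = 8.88.

ratio ≈ 8.88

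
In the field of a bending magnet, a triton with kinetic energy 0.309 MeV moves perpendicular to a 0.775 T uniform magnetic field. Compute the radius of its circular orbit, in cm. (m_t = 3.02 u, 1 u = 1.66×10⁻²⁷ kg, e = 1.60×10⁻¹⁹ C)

Convert the energy: K = 0.309 MeV = 4.94×10^-14 J.
v = √(2K/m) = √(2·4.94×10^-14/5.01×10^-27) = 4.44×10^6 m/s.
r = mv/(qB) = (5.01×10^-27)(4.44×10^6) / [(1×1.60×10^-19)(0.775)] = 0.180 m.

r ≈ 18.0 cm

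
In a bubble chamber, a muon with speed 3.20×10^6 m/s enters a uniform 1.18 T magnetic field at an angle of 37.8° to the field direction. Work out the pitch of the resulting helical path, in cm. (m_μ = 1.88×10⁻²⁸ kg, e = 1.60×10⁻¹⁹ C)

pitch ≈ 1.58 cm

The velocity component along B is v∥ = v cos37.8° = 2.53×10^6 m/s.
The cyclotron period T = 2πm/(qB) = 6.26×10^-9 s is set by m, q, B alone.
Pitch = v∥·T = (2.53×10^6)(6.26×10^-9) = 0.0158 m.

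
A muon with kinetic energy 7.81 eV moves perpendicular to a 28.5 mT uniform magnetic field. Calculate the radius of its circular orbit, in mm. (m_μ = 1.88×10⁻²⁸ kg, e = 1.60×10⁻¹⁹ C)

r ≈ 4.75 mm

Convert the energy: K = 7.81 eV = 1.25×10^-18 J.
v = √(2K/m) = √(2·1.25×10^-18/1.88×10^-28) = 1.15×10^5 m/s.
r = mv/(qB) = (1.88×10^-28)(1.15×10^5) / [(1×1.60×10^-19)(0.0285)] = 4.75×10^-3 m.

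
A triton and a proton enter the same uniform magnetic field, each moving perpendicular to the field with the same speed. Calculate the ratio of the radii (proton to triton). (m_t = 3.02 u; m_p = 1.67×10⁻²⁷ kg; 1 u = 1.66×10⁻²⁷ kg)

ratio ≈ 0.333

r = mv/(qB) ⇒ at equal v, r ∝ m/q.
r_{proton}/r_{triton} = 0.333.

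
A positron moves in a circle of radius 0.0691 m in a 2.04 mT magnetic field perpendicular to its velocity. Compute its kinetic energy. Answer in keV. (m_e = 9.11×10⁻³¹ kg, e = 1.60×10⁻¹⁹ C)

K ≈ 1.74 keV

v = qBr/m = (1×1.60×10^-19)(2.04×10^-3)(0.0691) / (9.11×10^-31) = 2.48×10^7 m/s.
K = ½mv² = 0.5·(9.11×10^-31)·(2.48×10^7)² = 2.79×10^-16 J = 1.74 keV.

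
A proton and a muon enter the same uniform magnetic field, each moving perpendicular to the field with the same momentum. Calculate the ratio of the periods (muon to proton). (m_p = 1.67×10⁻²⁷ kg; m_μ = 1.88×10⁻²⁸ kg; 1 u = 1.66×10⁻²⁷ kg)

ratio ≈ 0.113

T = 2πm/(qB) is independent of speed, so T₂/T₁ = (m₂/q₂)/(m₁/q₁).
T_{muon}/T_{proton} = (1.88×10^-28/1e) / (1.67×10^-27/1e) = 0.113.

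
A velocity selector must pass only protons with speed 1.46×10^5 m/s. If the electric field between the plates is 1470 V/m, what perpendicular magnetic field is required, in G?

B ≈ 101 G

qE = qvB ⇒ B = E/v = (1470) / (1.46×10^5) = 0.0101 T.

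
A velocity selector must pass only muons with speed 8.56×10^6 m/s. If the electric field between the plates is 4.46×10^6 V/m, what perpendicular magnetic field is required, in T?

qE = qvB ⇒ B = E/v = (4.46×10^6) / (8.56×10^6) = 0.521 T.

B ≈ 0.521 T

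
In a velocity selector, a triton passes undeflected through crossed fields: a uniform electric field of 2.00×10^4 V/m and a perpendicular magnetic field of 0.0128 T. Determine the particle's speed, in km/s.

For zero net force, qE = qvB, so v = E/B.
v = (2.00×10^4) / (0.0128) = 1.56×10^6 m/s.

v ≈ 1560 km/s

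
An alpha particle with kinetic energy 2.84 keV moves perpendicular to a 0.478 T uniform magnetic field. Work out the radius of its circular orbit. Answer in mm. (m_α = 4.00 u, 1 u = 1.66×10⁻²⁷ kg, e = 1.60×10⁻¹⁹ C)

Convert the energy: K = 2.84 keV = 4.54×10^-16 J.
v = √(2K/m) = √(2·4.54×10^-16/6.64×10^-27) = 3.70×10^5 m/s.
r = mv/(qB) = (6.64×10^-27)(3.70×10^5) / [(2×1.60×10^-19)(0.478)] = 0.0161 m.

r ≈ 16.1 mm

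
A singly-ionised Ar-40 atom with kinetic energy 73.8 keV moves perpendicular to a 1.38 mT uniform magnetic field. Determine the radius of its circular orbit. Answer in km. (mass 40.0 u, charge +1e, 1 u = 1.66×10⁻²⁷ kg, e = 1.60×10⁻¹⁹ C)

r ≈ 0.179 km

Convert the energy: K = 73.8 keV = 1.18×10^-14 J.
v = √(2K/m) = √(2·1.18×10^-14/6.64×10^-26) = 5.96×10^5 m/s.
r = mv/(qB) = (6.64×10^-26)(5.96×10^5) / [(1×1.60×10^-19)(1.38×10^-3)] = 179 m.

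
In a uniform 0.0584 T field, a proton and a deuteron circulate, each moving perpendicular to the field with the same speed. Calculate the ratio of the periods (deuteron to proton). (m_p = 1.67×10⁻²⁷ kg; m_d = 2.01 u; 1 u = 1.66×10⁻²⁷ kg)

ratio ≈ 2.00

T = 2πm/(qB) is independent of speed, so T₂/T₁ = (m₂/q₂)/(m₁/q₁).
T_{deuteron}/T_{proton} = (3.34×10^-27/1e) / (1.67×10^-27/1e) = 2.00.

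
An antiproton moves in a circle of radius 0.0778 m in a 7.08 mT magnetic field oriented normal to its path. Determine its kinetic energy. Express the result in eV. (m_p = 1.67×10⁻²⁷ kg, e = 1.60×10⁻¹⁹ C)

v = qBr/m = (1×1.60×10^-19)(7.08×10^-3)(0.0778) / (1.67×10^-27) = 5.28×10^4 m/s.
K = ½mv² = 0.5·(1.67×10^-27)·(5.28×10^4)² = 2.33×10^-18 J = 14.5 eV.

K ≈ 14.5 eV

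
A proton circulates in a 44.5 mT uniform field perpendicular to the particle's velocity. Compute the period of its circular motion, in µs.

The cyclotron period is independent of speed: T = 2πm/(qB).
T = 2π(1.67×10^-27) / [(1×1.60×10^-19)(0.0445)] = 1.47×10^-6 s.

T ≈ 1.47 µs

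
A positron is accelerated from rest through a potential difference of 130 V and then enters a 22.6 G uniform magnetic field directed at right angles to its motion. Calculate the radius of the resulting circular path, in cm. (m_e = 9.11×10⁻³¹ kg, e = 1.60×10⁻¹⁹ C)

r ≈ 1.70 cm

The kinetic energy gained is K = qV = (1×1.60×10^-19)(130) = 2.08×10^-17 J.
v = √(2K/m) = 6.76×10^6 m/s.
r = mv/(qB) = (9.11×10^-31)(6.76×10^6) / [(1×1.60×10^-19)(2.26×10^-3)] = 0.0170 m.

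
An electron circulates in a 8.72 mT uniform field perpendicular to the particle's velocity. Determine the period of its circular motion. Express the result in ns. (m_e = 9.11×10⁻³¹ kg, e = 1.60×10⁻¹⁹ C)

The cyclotron period is independent of speed: T = 2πm/(qB).
T = 2π(9.11×10^-31) / [(1×1.60×10^-19)(8.72×10^-3)] = 4.10×10^-9 s.

T ≈ 4.10 ns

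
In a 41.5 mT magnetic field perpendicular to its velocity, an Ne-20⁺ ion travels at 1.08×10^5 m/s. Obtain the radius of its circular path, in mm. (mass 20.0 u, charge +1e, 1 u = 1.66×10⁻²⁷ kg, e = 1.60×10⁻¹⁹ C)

r ≈ 540 mm

The magnetic force provides the centripetal force: qvB = mv²/r, so r = mv/(qB).
r = (3.32×10^-26 kg)(1.08×10^5 m/s) / [(1×1.60×10^-19 C)(0.0415 T)] = 0.540 m.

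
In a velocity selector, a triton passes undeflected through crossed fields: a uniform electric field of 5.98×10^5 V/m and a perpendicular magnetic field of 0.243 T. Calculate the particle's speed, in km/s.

v ≈ 2460 km/s

For zero net force, qE = qvB, so v = E/B.
v = (5.98×10^5) / (0.243) = 2.46×10^6 m/s.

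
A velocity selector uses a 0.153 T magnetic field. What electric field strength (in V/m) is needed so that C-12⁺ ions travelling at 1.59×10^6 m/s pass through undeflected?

E ≈ 2.43×10^5 V/m

qE = qvB ⇒ E = vB = (1.59×10^6)(0.153) = 2.43×10^5 V/m.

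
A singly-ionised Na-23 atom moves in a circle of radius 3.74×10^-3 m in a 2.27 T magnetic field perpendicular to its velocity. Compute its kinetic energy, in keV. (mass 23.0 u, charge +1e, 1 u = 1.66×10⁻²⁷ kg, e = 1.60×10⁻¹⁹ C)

v = qBr/m = (1×1.60×10^-19)(2.27)(3.74×10^-3) / (3.82×10^-26) = 3.56×10^4 m/s.
K = ½mv² = 0.5·(3.82×10^-26)·(3.56×10^4)² = 2.42×10^-17 J = 0.151 keV.

K ≈ 0.151 keV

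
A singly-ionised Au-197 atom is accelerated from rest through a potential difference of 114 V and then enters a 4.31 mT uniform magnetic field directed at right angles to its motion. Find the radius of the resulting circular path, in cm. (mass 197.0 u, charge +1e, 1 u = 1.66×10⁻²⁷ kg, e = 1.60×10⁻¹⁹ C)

r ≈ 501 cm

The kinetic energy gained is K = qV = (1×1.60×10^-19)(114) = 1.82×10^-17 J.
v = √(2K/m) = 1.06×10^4 m/s.
r = mv/(qB) = (3.27×10^-25)(1.06×10^4) / [(1×1.60×10^-19)(4.31×10^-3)] = 5.01 m.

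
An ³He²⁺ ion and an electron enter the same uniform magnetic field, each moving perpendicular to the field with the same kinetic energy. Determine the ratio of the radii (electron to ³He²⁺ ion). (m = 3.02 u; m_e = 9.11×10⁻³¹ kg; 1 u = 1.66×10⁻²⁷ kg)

ratio ≈ 0.0270

r = √(2mK)/(qB) ⇒ at equal K, r ∝ √m/q.
r_{electron}/r_{³He²⁺ ion} = 0.0270.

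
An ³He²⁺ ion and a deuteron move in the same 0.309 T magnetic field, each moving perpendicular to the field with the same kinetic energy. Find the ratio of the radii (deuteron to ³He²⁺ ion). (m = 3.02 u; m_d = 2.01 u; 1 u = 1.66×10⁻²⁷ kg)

ratio ≈ 1.63

r = √(2mK)/(qB) ⇒ at equal K, r ∝ √m/q.
r_{deuteron}/r_{³He²⁺ ion} = 1.63.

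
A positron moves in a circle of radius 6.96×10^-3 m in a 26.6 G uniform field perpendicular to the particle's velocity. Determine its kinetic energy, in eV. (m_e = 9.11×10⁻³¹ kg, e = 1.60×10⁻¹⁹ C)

K ≈ 30.1 eV

v = qBr/m = (1×1.60×10^-19)(2.66×10^-3)(6.96×10^-3) / (9.11×10^-31) = 3.25×10^6 m/s.
K = ½mv² = 0.5·(9.11×10^-31)·(3.25×10^6)² = 4.82×10^-18 J = 30.1 eV.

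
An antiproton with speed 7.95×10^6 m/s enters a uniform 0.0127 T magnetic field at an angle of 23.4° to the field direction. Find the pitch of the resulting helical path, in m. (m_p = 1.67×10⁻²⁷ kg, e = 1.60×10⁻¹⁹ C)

pitch ≈ 37.7 m

The velocity component along B is v∥ = v cos23.4° = 7.30×10^6 m/s.
The cyclotron period T = 2πm/(qB) = 5.16×10^-6 s is set by m, q, B alone.
Pitch = v∥·T = (7.30×10^6)(5.16×10^-6) = 37.7 m.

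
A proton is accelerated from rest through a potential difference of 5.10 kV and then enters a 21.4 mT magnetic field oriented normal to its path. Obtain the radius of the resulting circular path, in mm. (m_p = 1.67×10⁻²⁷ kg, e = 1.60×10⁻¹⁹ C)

r ≈ 482 mm

The kinetic energy gained is K = qV = (1×1.60×10^-19)(5100) = 8.16×10^-16 J.
v = √(2K/m) = 9.89×10^5 m/s.
r = mv/(qB) = (1.67×10^-27)(9.89×10^5) / [(1×1.60×10^-19)(0.0214)] = 0.482 m.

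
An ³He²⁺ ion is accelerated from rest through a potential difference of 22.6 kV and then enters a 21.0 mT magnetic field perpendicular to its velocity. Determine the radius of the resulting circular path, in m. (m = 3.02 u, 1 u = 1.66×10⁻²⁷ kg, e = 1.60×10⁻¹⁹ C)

The kinetic energy gained is K = qV = (2×1.60×10^-19)(2.26×10^4) = 7.23×10^-15 J.
v = √(2K/m) = 1.70×10^6 m/s.
r = mv/(qB) = (5.01×10^-27)(1.70×10^6) / [(2×1.60×10^-19)(0.0210)] = 1.27 m.

r ≈ 1.27 m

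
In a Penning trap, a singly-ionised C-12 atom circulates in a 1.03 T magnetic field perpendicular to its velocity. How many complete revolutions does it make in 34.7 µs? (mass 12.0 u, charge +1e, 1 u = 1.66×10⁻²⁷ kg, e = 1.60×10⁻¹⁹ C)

N = 45

T = 2πm/(qB) = 2π(1.992×10^-26) / [(1×1.60×10^-19)(1.03)] = 7.5947×10^-7 s.
N = t/T = 3.47×10^-5 / 7.5947×10^-7 ≈ 45.69, so 45 complete revolutions.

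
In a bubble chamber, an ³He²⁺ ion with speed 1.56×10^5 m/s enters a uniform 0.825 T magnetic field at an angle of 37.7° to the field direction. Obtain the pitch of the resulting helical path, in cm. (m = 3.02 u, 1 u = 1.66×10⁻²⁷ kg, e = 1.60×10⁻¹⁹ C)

The velocity component along B is v∥ = v cos37.7° = 1.23×10^5 m/s.
The cyclotron period T = 2πm/(qB) = 1.19×10^-7 s is set by m, q, B alone.
Pitch = v∥·T = (1.23×10^5)(1.19×10^-7) = 0.0147 m.

pitch ≈ 1.47 cm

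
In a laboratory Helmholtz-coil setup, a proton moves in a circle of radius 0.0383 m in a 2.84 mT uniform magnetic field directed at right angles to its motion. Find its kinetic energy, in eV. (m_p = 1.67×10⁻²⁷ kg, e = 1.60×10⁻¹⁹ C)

v = qBr/m = (1×1.60×10^-19)(2.84×10^-3)(0.0383) / (1.67×10^-27) = 1.04×10^4 m/s.
K = ½mv² = 0.5·(1.67×10^-27)·(1.04×10^4)² = 9.07×10^-20 J = 0.567 eV.

K ≈ 0.567 eV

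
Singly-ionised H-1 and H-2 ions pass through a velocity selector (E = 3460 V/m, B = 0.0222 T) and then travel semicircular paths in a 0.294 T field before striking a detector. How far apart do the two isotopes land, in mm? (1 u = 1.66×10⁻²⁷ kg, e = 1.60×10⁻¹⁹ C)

Both emerge at v = E/B₁ = 1.56×10^5 m/s.
r = mv/(qB₂), so r₁ = 5.500×10^-3 m and r₂ = 0.01100 m, giving Δr = 5.50×10^-3 m.
After a semicircle each ion lands a diameter 2r from the entry slit, so the separation is 2Δr = 0.0110 m.

Δd ≈ 11.0 mm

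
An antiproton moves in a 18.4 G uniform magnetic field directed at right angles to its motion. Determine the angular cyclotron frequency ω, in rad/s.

ω = qB/m = (1×1.60×10^-19)(1.84×10^-3) / (1.67×10^-27) = 1.76×10^5 rad/s.

ω ≈ 1.76×10^5 rad/s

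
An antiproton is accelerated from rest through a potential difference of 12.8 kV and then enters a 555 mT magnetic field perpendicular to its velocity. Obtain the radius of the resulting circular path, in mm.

r ≈ 29.5 mm

The kinetic energy gained is K = qV = (1×1.60×10^-19)(1.28×10^4) = 2.05×10^-15 J.
v = √(2K/m) = 1.57×10^6 m/s.
r = mv/(qB) = (1.67×10^-27)(1.57×10^6) / [(1×1.60×10^-19)(0.555)] = 0.0295 m.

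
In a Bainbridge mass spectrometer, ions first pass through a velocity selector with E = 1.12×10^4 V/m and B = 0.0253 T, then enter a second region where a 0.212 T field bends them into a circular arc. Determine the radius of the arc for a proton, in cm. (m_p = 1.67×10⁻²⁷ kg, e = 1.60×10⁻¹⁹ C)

The selector passes v = E/B = 1.12×10^4/0.0253 = 4.43×10^5 m/s.
In the deflection region, r = mv/(qB₂) = (1.67×10^-27)(4.43×10^5) / [(1×1.60×10^-19)(0.212)] = 0.0218 m.

r ≈ 2.18 cm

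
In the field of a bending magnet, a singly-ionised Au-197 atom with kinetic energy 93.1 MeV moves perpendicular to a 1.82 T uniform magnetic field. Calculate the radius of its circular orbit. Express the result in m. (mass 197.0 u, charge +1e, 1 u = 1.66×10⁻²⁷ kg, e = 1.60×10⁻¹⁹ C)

r ≈ 10.7 m

Convert the energy: K = 93.1 MeV = 1.49×10^-11 J.
v = √(2K/m) = √(2·1.49×10^-11/3.27×10^-25) = 9.54×10^6 m/s.
r = mv/(qB) = (3.27×10^-25)(9.54×10^6) / [(1×1.60×10^-19)(1.82)] = 10.7 m.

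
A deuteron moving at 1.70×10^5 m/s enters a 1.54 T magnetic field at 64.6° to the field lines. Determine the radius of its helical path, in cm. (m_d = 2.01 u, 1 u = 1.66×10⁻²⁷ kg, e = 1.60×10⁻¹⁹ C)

Only the perpendicular component v⊥ = v sin64.6° = 1.54×10^5 m/s is bent by the field.
r = m v⊥ /(qB) = (3.34×10^-27)(1.54×10^5) / [(1×1.60×10^-19)(1.54)] = 2.08×10^-3 m.

r ≈ 0.208 cm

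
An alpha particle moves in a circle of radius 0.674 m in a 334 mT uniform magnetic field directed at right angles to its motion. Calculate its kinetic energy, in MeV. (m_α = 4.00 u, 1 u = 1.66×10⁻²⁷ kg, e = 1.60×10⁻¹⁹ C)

K ≈ 2.44 MeV

v = qBr/m = (2×1.60×10^-19)(0.334)(0.674) / (6.64×10^-27) = 1.08×10^7 m/s.
K = ½mv² = 0.5·(6.64×10^-27)·(1.08×10^7)² = 3.91×10^-13 J = 2.44 MeV.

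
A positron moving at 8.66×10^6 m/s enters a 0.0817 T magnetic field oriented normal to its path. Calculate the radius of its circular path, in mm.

r ≈ 0.604 mm

The magnetic force provides the centripetal force: qvB = mv²/r, so r = mv/(qB).
r = (9.11×10^-31 kg)(8.66×10^6 m/s) / [(1×1.60×10^-19 C)(0.0817 T)] = 6.04×10^-4 m.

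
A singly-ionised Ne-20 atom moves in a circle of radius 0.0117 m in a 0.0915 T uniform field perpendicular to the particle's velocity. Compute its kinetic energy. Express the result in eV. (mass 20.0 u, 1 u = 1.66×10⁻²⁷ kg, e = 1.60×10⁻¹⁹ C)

K ≈ 2.76 eV

v = qBr/m = (1×1.60×10^-19)(0.0915)(0.0117) / (3.32×10^-26) = 5160 m/s.
K = ½mv² = 0.5·(3.32×10^-26)·(5160)² = 4.42×10^-19 J = 2.76 eV.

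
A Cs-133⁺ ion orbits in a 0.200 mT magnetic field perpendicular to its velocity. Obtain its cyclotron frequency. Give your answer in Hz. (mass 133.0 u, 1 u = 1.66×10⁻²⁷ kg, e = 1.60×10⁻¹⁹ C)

f = qB/(2πm) = (1×1.60×10^-19)(2.00×10^-4) / [2π(2.21×10^-25)] = 23.1 Hz.

f ≈ 23.1 Hz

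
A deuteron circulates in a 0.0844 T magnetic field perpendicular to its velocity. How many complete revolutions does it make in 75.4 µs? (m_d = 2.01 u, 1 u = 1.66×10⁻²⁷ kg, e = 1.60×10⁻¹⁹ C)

T = 2πm/(qB) = 2π(3.3366×10^-27) / [(1×1.60×10^-19)(0.0844)] = 1.5525×10^-6 s.
N = t/T = 7.54×10^-5 / 1.5525×10^-6 ≈ 48.57, so 48 complete revolutions.

N = 48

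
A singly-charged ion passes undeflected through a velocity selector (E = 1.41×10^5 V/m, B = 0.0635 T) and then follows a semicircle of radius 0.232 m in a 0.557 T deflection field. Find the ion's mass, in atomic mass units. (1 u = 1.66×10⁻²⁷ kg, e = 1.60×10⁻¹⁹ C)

v = E/B₁ = 2.22×10^6 m/s.
From r = mv/(qB₂), m = qB₂r/v = (1×1.60×10^-19)(0.557)(0.232) / (2.22×10^6) = 9.31×10^-27 kg.
In atomic mass units: m = 9.31×10^-27 / 1.66×10^-27 = 5.61 u.

m ≈ 5.61 u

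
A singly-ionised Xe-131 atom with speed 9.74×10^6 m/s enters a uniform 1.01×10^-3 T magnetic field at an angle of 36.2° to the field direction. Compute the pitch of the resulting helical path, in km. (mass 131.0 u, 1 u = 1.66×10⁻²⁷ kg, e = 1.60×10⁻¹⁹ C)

pitch ≈ 66.5 km

The velocity component along B is v∥ = v cos36.2° = 7.86×10^6 m/s.
The cyclotron period T = 2πm/(qB) = 8.46×10^-3 s is set by m, q, B alone.
Pitch = v∥·T = (7.86×10^6)(8.46×10^-3) = 6.65×10^4 m.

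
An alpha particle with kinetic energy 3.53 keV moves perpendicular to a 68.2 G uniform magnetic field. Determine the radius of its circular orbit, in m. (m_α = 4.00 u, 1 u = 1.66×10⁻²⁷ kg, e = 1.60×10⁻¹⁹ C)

r ≈ 1.25 m

Convert the energy: K = 3.53 keV = 5.65×10^-16 J.
v = √(2K/m) = √(2·5.65×10^-16/6.64×10^-27) = 4.12×10^5 m/s.
r = mv/(qB) = (6.64×10^-27)(4.12×10^5) / [(2×1.60×10^-19)(6.82×10^-3)] = 1.25 m.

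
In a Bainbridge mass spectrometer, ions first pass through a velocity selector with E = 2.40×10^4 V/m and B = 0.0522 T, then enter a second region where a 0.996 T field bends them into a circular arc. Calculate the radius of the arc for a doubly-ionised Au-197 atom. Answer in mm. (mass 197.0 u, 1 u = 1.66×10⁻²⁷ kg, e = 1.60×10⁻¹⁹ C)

The selector passes v = E/B = 2.40×10^4/0.0522 = 4.60×10^5 m/s.
In the deflection region, r = mv/(qB₂) = (3.27×10^-25)(4.60×10^5) / [(2×1.60×10^-19)(0.996)] = 0.472 m.

r ≈ 472 mm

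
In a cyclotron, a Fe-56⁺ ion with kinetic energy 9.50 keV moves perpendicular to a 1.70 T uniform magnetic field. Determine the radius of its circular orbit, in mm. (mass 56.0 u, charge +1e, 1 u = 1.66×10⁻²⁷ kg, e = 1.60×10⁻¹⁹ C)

r ≈ 61.8 mm

Convert the energy: K = 9.50 keV = 1.52×10^-15 J.
v = √(2K/m) = √(2·1.52×10^-15/9.30×10^-26) = 1.81×10^5 m/s.
r = mv/(qB) = (9.30×10^-26)(1.81×10^5) / [(1×1.60×10^-19)(1.70)] = 0.0618 m.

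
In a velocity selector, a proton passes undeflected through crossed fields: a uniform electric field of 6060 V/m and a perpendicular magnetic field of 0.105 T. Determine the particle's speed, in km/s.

For zero net force, qE = qvB, so v = E/B.
v = (6060) / (0.105) = 5.77×10^4 m/s.

v ≈ 57.7 km/s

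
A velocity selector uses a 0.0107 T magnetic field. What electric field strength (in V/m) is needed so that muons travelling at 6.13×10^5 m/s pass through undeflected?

E ≈ 6560 V/m

qE = qvB ⇒ E = vB = (6.13×10^5)(0.0107) = 6560 V/m.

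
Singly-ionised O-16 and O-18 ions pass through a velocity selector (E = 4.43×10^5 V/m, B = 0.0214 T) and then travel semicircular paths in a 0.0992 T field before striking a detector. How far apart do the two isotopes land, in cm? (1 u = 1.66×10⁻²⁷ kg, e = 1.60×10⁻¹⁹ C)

Both emerge at v = E/B₁ = 2.07×10^7 m/s.
r = mv/(qB₂), so r₁ = 34.64 m and r₂ = 38.97 m, giving Δr = 4.33 m.
After a semicircle each ion lands a diameter 2r from the entry slit, so the separation is 2Δr = 8.66 m.

Δd ≈ 866 cm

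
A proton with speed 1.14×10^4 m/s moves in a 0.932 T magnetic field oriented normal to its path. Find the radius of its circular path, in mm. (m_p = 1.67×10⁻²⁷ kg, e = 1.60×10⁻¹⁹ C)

r ≈ 0.128 mm

The magnetic force provides the centripetal force: qvB = mv²/r, so r = mv/(qB).
r = (1.67×10^-27 kg)(1.14×10^4 m/s) / [(1×1.60×10^-19 C)(0.932 T)] = 1.28×10^-4 m.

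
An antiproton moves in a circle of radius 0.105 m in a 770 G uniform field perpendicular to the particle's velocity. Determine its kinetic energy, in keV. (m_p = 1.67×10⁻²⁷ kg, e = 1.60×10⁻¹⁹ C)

K ≈ 3.13 keV

v = qBr/m = (1×1.60×10^-19)(0.0770)(0.105) / (1.67×10^-27) = 7.75×10^5 m/s.
K = ½mv² = 0.5·(1.67×10^-27)·(7.75×10^5)² = 5.01×10^-16 J = 3.13 keV.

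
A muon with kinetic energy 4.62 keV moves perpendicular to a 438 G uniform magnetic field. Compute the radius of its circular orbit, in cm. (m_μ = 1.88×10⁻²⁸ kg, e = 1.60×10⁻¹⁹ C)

Convert the energy: K = 4.62 keV = 7.39×10^-16 J.
v = √(2K/m) = √(2·7.39×10^-16/1.88×10^-28) = 2.80×10^6 m/s.
r = mv/(qB) = (1.88×10^-28)(2.80×10^6) / [(1×1.60×10^-19)(0.0438)] = 0.0752 m.

r ≈ 7.52 cm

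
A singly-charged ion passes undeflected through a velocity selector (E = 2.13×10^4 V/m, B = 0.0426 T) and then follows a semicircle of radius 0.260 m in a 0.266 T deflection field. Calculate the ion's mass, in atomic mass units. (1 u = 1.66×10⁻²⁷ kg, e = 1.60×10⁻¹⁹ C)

m ≈ 13.3 u

v = E/B₁ = 5.00×10^5 m/s.
From r = mv/(qB₂), m = qB₂r/v = (1×1.60×10^-19)(0.266)(0.260) / (5.00×10^5) = 2.21×10^-26 kg.
In atomic mass units: m = 2.21×10^-26 / 1.66×10^-27 = 13.3 u.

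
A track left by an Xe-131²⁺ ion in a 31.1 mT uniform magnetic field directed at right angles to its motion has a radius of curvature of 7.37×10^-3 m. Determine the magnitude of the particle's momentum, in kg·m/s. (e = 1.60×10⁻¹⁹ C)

p ≈ 7.33×10^-23 kg·m/s

Since qvB = mv²/r, the momentum p = mv = qBr.
p = (2×1.60×10^-19)(0.0311)(7.37×10^-3) = 7.33×10^-23 kg·m/s.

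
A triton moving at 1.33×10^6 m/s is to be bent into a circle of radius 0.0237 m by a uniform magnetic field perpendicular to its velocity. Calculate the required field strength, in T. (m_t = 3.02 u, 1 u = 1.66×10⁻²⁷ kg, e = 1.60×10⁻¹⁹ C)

B ≈ 1.76 T

qvB = mv²/r gives B = mv/(qr).
B = (5.01×10^-27)(1.33×10^6) / [(1×1.60×10^-19)(0.0237)] = 1.76 T.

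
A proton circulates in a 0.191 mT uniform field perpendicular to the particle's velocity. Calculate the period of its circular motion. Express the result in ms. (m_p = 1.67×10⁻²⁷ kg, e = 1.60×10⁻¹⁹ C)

T ≈ 0.343 ms

The cyclotron period is independent of speed: T = 2πm/(qB).
T = 2π(1.67×10^-27) / [(1×1.60×10^-19)(1.91×10^-4)] = 3.43×10^-4 s.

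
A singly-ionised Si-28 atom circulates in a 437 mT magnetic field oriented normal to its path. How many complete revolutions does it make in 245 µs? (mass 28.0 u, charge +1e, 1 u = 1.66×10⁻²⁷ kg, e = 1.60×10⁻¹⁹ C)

T = 2πm/(qB) = 2π(4.648×10^-26) / [(1×1.60×10^-19)(0.437)] = 4.1768×10^-6 s.
N = t/T = 2.45×10^-4 / 4.1768×10^-6 ≈ 58.66, so 58 complete revolutions.

N = 58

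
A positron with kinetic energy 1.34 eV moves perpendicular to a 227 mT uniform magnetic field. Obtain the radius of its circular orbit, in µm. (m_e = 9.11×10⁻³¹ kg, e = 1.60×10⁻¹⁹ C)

r ≈ 17.2 µm

Convert the energy: K = 1.34 eV = 2.14×10^-19 J.
v = √(2K/m) = √(2·2.14×10^-19/9.11×10^-31) = 6.86×10^5 m/s.
r = mv/(qB) = (9.11×10^-31)(6.86×10^5) / [(1×1.60×10^-19)(0.227)] = 1.72×10^-5 m.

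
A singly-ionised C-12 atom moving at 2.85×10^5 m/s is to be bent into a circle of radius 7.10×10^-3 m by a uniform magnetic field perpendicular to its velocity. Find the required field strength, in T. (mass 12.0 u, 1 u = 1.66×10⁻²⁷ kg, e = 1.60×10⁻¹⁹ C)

qvB = mv²/r gives B = mv/(qr).
B = (1.99×10^-26)(2.85×10^5) / [(1×1.60×10^-19)(7.10×10^-3)] = 5.00 T.

B ≈ 5.00 T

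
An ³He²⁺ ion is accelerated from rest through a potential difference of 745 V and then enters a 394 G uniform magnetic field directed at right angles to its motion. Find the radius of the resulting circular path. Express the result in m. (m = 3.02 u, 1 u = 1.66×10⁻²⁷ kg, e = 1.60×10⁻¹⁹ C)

The kinetic energy gained is K = qV = (2×1.60×10^-19)(745) = 2.38×10^-16 J.
v = √(2K/m) = 3.08×10^5 m/s.
r = mv/(qB) = (5.01×10^-27)(3.08×10^5) / [(2×1.60×10^-19)(0.0394)] = 0.123 m.

r ≈ 0.123 m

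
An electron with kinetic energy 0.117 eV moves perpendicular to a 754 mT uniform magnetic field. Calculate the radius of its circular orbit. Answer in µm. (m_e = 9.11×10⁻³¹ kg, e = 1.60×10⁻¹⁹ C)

r ≈ 1.53 µm

Convert the energy: K = 0.117 eV = 1.87×10^-20 J.
v = √(2K/m) = √(2·1.87×10^-20/9.11×10^-31) = 2.03×10^5 m/s.
r = mv/(qB) = (9.11×10^-31)(2.03×10^5) / [(1×1.60×10^-19)(0.754)] = 1.53×10^-6 m.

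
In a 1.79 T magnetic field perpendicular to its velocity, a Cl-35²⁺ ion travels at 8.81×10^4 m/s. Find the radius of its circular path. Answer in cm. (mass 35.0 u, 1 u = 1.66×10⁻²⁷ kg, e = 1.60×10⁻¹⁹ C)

The magnetic force provides the centripetal force: qvB = mv²/r, so r = mv/(qB).
r = (5.81×10^-26 kg)(8.81×10^4 m/s) / [(2×1.60×10^-19 C)(1.79 T)] = 8.94×10^-3 m.

r ≈ 0.894 cm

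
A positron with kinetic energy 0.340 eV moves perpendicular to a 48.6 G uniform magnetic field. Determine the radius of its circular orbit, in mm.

r ≈ 0.405 mm

Convert the energy: K = 0.340 eV = 5.44×10^-20 J.
v = √(2K/m) = √(2·5.44×10^-20/9.11×10^-31) = 3.46×10^5 m/s.
r = mv/(qB) = (9.11×10^-31)(3.46×10^5) / [(1×1.60×10^-19)(4.86×10^-3)] = 4.05×10^-4 m.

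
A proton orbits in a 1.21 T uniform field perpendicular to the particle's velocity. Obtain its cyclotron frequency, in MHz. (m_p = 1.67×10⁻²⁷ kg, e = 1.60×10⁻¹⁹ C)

f ≈ 18.5 MHz

f = qB/(2πm) = (1×1.60×10^-19)(1.21) / [2π(1.67×10^-27)] = 1.85×10^7 Hz.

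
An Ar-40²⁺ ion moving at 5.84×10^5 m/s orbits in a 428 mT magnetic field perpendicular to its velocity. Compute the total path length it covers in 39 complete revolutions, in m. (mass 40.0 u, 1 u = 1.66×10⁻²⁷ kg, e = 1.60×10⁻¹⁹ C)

L ≈ 69.4 m

r = mv/(qB) = 0.283 m, so one revolution covers 2πr = 1.78 m.
In 39 revolutions: L = 39·2πr = 69.4 m.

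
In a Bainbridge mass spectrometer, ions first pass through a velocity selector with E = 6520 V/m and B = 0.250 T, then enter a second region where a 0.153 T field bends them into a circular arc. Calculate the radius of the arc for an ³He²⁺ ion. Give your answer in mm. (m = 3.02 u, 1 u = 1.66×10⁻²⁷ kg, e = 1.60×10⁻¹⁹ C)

The selector passes v = E/B = 6520/0.250 = 2.61×10^4 m/s.
In the deflection region, r = mv/(qB₂) = (5.01×10^-27)(2.61×10^4) / [(2×1.60×10^-19)(0.153)] = 2.67×10^-3 m.

r ≈ 2.67 mm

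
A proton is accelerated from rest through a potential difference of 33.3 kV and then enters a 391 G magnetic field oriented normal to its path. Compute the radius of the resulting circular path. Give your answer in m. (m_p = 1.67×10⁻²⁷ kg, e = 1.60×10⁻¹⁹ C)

The kinetic energy gained is K = qV = (1×1.60×10^-19)(3.33×10^4) = 5.33×10^-15 J.
v = √(2K/m) = 2.53×10^6 m/s.
r = mv/(qB) = (1.67×10^-27)(2.53×10^6) / [(1×1.60×10^-19)(0.0391)] = 0.674 m.

r ≈ 0.674 m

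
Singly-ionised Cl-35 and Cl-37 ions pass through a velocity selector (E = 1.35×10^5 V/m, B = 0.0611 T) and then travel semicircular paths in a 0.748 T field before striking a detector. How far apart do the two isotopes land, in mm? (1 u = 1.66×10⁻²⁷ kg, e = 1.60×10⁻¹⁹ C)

Δd ≈ 123 mm

Both emerge at v = E/B₁ = 2.21×10^6 m/s.
r = mv/(qB₂), so r₁ = 1.0726 m and r₂ = 1.1339 m, giving Δr = 0.0613 m.
After a semicircle each ion lands a diameter 2r from the entry slit, so the separation is 2Δr = 0.123 m.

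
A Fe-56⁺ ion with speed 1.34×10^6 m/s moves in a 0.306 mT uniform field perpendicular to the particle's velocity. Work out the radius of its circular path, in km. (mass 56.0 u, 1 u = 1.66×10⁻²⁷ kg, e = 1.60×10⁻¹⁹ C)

The magnetic force provides the centripetal force: qvB = mv²/r, so r = mv/(qB).
r = (9.30×10^-26 kg)(1.34×10^6 m/s) / [(1×1.60×10^-19 C)(3.06×10^-4 T)] = 2540 m.

r ≈ 2.54 km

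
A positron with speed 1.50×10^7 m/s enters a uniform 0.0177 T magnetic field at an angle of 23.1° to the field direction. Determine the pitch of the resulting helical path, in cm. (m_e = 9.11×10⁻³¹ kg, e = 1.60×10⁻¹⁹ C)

pitch ≈ 2.79 cm

The velocity component along B is v∥ = v cos23.1° = 1.38×10^7 m/s.
The cyclotron period T = 2πm/(qB) = 2.02×10^-9 s is set by m, q, B alone.
Pitch = v∥·T = (1.38×10^7)(2.02×10^-9) = 0.0279 m.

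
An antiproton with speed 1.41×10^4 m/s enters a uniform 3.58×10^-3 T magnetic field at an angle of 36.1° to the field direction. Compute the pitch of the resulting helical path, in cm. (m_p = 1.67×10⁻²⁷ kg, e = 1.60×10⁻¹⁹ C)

pitch ≈ 20.9 cm

The velocity component along B is v∥ = v cos36.1° = 1.14×10^4 m/s.
The cyclotron period T = 2πm/(qB) = 1.83×10^-5 s is set by m, q, B alone.
Pitch = v∥·T = (1.14×10^4)(1.83×10^-5) = 0.209 m.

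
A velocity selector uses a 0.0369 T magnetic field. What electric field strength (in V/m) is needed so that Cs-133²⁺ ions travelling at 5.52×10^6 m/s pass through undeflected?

qE = qvB ⇒ E = vB = (5.52×10^6)(0.0369) = 2.04×10^5 V/m.

E ≈ 2.04×10^5 V/m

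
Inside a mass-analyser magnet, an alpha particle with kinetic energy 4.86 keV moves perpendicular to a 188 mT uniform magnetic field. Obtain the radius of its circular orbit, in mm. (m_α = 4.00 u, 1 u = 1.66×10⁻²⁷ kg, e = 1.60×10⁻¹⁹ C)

Convert the energy: K = 4.86 keV = 7.78×10^-16 J.
v = √(2K/m) = √(2·7.78×10^-16/6.64×10^-27) = 4.84×10^5 m/s.
r = mv/(qB) = (6.64×10^-27)(4.84×10^5) / [(2×1.60×10^-19)(0.188)] = 0.0534 m.

r ≈ 53.4 mm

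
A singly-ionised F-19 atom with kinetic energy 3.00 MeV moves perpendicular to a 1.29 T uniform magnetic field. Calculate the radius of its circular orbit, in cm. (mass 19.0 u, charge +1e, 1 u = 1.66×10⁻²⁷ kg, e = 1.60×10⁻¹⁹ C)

r ≈ 84.3 cm

Convert the energy: K = 3.00 MeV = 4.80×10^-13 J.
v = √(2K/m) = √(2·4.80×10^-13/3.15×10^-26) = 5.52×10^6 m/s.
r = mv/(qB) = (3.15×10^-26)(5.52×10^6) / [(1×1.60×10^-19)(1.29)] = 0.843 m.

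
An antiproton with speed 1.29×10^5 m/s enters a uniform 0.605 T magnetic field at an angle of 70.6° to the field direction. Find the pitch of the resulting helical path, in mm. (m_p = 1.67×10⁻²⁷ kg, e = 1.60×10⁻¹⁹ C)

The velocity component along B is v∥ = v cos70.6° = 4.28×10^4 m/s.
The cyclotron period T = 2πm/(qB) = 1.08×10^-7 s is set by m, q, B alone.
Pitch = v∥·T = (4.28×10^4)(1.08×10^-7) = 4.64×10^-3 m.

pitch ≈ 4.64 mm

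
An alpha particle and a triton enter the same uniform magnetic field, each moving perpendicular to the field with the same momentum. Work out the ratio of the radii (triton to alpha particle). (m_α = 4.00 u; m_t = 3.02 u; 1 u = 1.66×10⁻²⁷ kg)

ratio ≈ 2.00

r = p/(qB) ⇒ at equal p, r ∝ 1/q.
r_{triton}/r_{alpha particle} = 2.00.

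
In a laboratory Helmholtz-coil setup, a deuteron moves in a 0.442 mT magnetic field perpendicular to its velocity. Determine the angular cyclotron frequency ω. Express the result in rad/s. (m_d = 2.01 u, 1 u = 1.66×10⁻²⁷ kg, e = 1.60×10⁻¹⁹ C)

ω = qB/m = (1×1.60×10^-19)(4.42×10^-4) / (3.34×10^-27) = 2.12×10^4 rad/s.

ω ≈ 2.12×10^4 rad/s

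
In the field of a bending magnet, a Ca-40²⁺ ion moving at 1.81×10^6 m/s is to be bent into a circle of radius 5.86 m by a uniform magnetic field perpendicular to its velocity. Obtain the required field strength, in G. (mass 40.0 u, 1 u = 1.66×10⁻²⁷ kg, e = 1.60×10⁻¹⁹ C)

B ≈ 641 G

qvB = mv²/r gives B = mv/(qr).
B = (6.64×10^-26)(1.81×10^6) / [(2×1.60×10^-19)(5.86)] = 0.0641 T.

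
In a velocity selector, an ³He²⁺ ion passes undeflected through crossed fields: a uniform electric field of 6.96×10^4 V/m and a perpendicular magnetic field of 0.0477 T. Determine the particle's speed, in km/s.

For zero net force, qE = qvB, so v = E/B.
v = (6.96×10^4) / (0.0477) = 1.46×10^6 m/s.

v ≈ 1460 km/s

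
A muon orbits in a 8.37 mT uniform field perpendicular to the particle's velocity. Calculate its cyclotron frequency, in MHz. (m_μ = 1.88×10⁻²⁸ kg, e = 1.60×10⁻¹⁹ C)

f = qB/(2πm) = (1×1.60×10^-19)(8.37×10^-3) / [2π(1.88×10^-28)] = 1.13×10^6 Hz.

f ≈ 1.13 MHz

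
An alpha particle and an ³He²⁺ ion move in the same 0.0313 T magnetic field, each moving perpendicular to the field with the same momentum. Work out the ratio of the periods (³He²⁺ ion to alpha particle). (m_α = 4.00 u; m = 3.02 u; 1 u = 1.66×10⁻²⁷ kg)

ratio ≈ 0.755

T = 2πm/(qB) is independent of speed, so T₂/T₁ = (m₂/q₂)/(m₁/q₁).
T_{³He²⁺ ion}/T_{alpha particle} = (5.01×10^-27/2e) / (6.64×10^-27/2e) = 0.755.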